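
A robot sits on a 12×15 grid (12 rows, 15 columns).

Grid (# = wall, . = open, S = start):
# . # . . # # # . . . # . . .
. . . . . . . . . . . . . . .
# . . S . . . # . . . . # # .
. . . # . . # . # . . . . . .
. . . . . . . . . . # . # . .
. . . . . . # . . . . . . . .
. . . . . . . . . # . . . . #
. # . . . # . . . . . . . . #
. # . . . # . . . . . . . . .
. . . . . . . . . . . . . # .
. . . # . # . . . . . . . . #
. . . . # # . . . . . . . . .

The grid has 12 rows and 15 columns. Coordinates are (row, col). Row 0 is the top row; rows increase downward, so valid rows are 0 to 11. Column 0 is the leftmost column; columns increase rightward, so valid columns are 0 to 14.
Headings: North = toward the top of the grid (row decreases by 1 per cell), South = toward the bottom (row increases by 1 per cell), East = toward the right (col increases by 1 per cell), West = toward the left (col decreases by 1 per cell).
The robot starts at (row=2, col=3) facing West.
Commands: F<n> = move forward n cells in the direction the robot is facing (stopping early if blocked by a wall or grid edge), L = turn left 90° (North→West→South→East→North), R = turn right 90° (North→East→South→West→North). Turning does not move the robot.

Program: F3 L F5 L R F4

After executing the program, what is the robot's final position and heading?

Answer: Final position: (row=6, col=1), facing South

Derivation:
Start: (row=2, col=3), facing West
  F3: move forward 2/3 (blocked), now at (row=2, col=1)
  L: turn left, now facing South
  F5: move forward 4/5 (blocked), now at (row=6, col=1)
  L: turn left, now facing East
  R: turn right, now facing South
  F4: move forward 0/4 (blocked), now at (row=6, col=1)
Final: (row=6, col=1), facing South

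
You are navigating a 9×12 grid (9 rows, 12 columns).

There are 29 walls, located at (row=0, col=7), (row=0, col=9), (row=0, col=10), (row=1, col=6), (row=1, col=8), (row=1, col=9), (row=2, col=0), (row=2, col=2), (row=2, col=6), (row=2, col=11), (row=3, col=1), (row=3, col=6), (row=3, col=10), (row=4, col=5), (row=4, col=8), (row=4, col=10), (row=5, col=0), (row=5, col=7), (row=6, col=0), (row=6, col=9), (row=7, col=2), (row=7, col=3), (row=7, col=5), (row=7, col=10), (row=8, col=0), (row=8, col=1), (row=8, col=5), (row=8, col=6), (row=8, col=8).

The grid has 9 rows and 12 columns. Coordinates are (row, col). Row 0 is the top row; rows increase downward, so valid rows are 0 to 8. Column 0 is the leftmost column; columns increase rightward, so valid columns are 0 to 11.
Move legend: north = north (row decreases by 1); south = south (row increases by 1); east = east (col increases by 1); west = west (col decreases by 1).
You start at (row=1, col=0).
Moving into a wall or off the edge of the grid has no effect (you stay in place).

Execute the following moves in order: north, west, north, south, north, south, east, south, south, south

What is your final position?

Answer: Final position: (row=2, col=1)

Derivation:
Start: (row=1, col=0)
  north (north): (row=1, col=0) -> (row=0, col=0)
  west (west): blocked, stay at (row=0, col=0)
  north (north): blocked, stay at (row=0, col=0)
  south (south): (row=0, col=0) -> (row=1, col=0)
  north (north): (row=1, col=0) -> (row=0, col=0)
  south (south): (row=0, col=0) -> (row=1, col=0)
  east (east): (row=1, col=0) -> (row=1, col=1)
  south (south): (row=1, col=1) -> (row=2, col=1)
  south (south): blocked, stay at (row=2, col=1)
  south (south): blocked, stay at (row=2, col=1)
Final: (row=2, col=1)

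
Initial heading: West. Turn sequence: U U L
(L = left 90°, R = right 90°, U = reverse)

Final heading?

Answer: Final heading: South

Derivation:
Start: West
  U (U-turn (180°)) -> East
  U (U-turn (180°)) -> West
  L (left (90° counter-clockwise)) -> South
Final: South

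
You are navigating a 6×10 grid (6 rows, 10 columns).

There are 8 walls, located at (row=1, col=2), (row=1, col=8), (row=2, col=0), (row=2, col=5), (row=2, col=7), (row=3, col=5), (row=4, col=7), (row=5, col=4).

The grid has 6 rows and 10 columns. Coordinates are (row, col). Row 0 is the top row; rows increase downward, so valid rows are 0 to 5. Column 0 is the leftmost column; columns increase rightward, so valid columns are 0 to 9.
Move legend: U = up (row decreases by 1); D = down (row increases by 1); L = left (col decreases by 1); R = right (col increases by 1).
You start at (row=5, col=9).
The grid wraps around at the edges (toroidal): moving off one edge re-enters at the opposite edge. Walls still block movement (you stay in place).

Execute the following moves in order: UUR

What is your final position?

Answer: Final position: (row=3, col=0)

Derivation:
Start: (row=5, col=9)
  U (up): (row=5, col=9) -> (row=4, col=9)
  U (up): (row=4, col=9) -> (row=3, col=9)
  R (right): (row=3, col=9) -> (row=3, col=0)
Final: (row=3, col=0)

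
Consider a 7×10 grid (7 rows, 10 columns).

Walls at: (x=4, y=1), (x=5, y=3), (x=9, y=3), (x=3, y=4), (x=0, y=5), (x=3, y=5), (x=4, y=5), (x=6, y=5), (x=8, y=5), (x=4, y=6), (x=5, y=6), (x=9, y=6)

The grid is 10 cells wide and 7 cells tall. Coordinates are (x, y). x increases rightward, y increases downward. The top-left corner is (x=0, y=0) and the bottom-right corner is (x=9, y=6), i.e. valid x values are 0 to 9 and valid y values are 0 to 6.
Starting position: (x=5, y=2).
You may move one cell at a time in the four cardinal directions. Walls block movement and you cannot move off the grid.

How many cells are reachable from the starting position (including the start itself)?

Answer: Reachable cells: 58

Derivation:
BFS flood-fill from (x=5, y=2):
  Distance 0: (x=5, y=2)
  Distance 1: (x=5, y=1), (x=4, y=2), (x=6, y=2)
  Distance 2: (x=5, y=0), (x=6, y=1), (x=3, y=2), (x=7, y=2), (x=4, y=3), (x=6, y=3)
  Distance 3: (x=4, y=0), (x=6, y=0), (x=3, y=1), (x=7, y=1), (x=2, y=2), (x=8, y=2), (x=3, y=3), (x=7, y=3), (x=4, y=4), (x=6, y=4)
  Distance 4: (x=3, y=0), (x=7, y=0), (x=2, y=1), (x=8, y=1), (x=1, y=2), (x=9, y=2), (x=2, y=3), (x=8, y=3), (x=5, y=4), (x=7, y=4)
  Distance 5: (x=2, y=0), (x=8, y=0), (x=1, y=1), (x=9, y=1), (x=0, y=2), (x=1, y=3), (x=2, y=4), (x=8, y=4), (x=5, y=5), (x=7, y=5)
  Distance 6: (x=1, y=0), (x=9, y=0), (x=0, y=1), (x=0, y=3), (x=1, y=4), (x=9, y=4), (x=2, y=5), (x=7, y=6)
  Distance 7: (x=0, y=0), (x=0, y=4), (x=1, y=5), (x=9, y=5), (x=2, y=6), (x=6, y=6), (x=8, y=6)
  Distance 8: (x=1, y=6), (x=3, y=6)
  Distance 9: (x=0, y=6)
Total reachable: 58 (grid has 58 open cells total)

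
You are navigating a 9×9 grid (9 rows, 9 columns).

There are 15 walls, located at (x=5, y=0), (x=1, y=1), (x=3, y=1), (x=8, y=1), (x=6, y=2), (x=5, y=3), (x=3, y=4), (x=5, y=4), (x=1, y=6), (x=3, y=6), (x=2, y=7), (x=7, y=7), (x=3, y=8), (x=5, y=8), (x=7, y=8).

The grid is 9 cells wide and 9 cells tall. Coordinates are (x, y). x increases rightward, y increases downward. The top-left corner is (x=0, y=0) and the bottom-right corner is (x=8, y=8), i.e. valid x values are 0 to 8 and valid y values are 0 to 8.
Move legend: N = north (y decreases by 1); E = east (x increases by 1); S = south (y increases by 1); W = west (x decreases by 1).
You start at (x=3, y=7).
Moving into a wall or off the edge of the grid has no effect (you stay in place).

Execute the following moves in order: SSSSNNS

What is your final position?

Answer: Final position: (x=3, y=7)

Derivation:
Start: (x=3, y=7)
  [×4]S (south): blocked, stay at (x=3, y=7)
  N (north): blocked, stay at (x=3, y=7)
  N (north): blocked, stay at (x=3, y=7)
  S (south): blocked, stay at (x=3, y=7)
Final: (x=3, y=7)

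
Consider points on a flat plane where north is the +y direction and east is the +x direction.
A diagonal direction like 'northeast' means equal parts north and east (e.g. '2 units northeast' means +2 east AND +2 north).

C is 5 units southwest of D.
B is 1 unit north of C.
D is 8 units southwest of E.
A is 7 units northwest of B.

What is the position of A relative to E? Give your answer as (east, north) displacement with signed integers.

Answer: A is at (east=-20, north=-5) relative to E.

Derivation:
Place E at the origin (east=0, north=0).
  D is 8 units southwest of E: delta (east=-8, north=-8); D at (east=-8, north=-8).
  C is 5 units southwest of D: delta (east=-5, north=-5); C at (east=-13, north=-13).
  B is 1 unit north of C: delta (east=+0, north=+1); B at (east=-13, north=-12).
  A is 7 units northwest of B: delta (east=-7, north=+7); A at (east=-20, north=-5).
Therefore A relative to E: (east=-20, north=-5).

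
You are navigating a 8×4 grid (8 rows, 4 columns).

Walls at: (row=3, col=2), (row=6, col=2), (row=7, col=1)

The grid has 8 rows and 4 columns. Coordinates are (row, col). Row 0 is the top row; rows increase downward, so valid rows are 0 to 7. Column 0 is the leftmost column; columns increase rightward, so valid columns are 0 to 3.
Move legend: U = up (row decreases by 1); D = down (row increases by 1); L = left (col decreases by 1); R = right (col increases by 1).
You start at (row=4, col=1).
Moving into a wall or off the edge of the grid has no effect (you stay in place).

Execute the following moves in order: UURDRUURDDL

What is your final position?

Start: (row=4, col=1)
  U (up): (row=4, col=1) -> (row=3, col=1)
  U (up): (row=3, col=1) -> (row=2, col=1)
  R (right): (row=2, col=1) -> (row=2, col=2)
  D (down): blocked, stay at (row=2, col=2)
  R (right): (row=2, col=2) -> (row=2, col=3)
  U (up): (row=2, col=3) -> (row=1, col=3)
  U (up): (row=1, col=3) -> (row=0, col=3)
  R (right): blocked, stay at (row=0, col=3)
  D (down): (row=0, col=3) -> (row=1, col=3)
  D (down): (row=1, col=3) -> (row=2, col=3)
  L (left): (row=2, col=3) -> (row=2, col=2)
Final: (row=2, col=2)

Answer: Final position: (row=2, col=2)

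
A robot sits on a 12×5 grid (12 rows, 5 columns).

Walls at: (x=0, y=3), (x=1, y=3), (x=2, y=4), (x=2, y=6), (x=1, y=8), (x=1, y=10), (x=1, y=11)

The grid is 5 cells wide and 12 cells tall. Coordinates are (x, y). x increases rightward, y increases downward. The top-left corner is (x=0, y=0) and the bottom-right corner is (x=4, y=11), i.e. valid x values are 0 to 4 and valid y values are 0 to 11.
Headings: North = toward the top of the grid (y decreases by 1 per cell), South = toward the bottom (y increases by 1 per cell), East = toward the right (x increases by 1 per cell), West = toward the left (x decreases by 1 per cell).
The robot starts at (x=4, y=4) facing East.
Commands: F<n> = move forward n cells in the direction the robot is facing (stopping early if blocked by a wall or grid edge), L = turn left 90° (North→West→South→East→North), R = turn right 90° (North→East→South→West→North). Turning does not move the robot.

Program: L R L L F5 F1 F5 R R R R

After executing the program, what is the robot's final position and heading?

Start: (x=4, y=4), facing East
  L: turn left, now facing North
  R: turn right, now facing East
  L: turn left, now facing North
  L: turn left, now facing West
  F5: move forward 1/5 (blocked), now at (x=3, y=4)
  F1: move forward 0/1 (blocked), now at (x=3, y=4)
  F5: move forward 0/5 (blocked), now at (x=3, y=4)
  R: turn right, now facing North
  R: turn right, now facing East
  R: turn right, now facing South
  R: turn right, now facing West
Final: (x=3, y=4), facing West

Answer: Final position: (x=3, y=4), facing West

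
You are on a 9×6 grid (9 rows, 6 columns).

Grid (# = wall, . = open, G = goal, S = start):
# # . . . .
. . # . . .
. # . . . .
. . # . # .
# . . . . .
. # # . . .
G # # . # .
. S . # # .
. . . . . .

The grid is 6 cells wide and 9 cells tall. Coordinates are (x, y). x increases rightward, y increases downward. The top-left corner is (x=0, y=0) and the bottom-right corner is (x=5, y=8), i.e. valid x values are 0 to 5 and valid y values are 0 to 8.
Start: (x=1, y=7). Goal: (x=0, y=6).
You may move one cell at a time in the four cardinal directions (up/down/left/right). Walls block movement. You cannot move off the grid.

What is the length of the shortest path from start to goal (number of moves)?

Answer: Shortest path length: 2

Derivation:
BFS from (x=1, y=7) until reaching (x=0, y=6):
  Distance 0: (x=1, y=7)
  Distance 1: (x=0, y=7), (x=2, y=7), (x=1, y=8)
  Distance 2: (x=0, y=6), (x=0, y=8), (x=2, y=8)  <- goal reached here
One shortest path (2 moves): (x=1, y=7) -> (x=0, y=7) -> (x=0, y=6)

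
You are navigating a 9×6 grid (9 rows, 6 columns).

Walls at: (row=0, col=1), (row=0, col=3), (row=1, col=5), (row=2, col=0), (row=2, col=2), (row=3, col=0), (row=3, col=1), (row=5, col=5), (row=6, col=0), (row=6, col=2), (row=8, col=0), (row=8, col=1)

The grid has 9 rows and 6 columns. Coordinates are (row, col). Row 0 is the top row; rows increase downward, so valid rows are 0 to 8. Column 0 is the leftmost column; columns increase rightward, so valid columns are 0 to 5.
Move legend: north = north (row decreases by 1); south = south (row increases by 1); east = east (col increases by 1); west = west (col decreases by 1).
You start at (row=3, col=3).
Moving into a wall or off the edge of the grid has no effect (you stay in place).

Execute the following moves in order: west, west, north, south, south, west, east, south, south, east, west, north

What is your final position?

Answer: Final position: (row=4, col=2)

Derivation:
Start: (row=3, col=3)
  west (west): (row=3, col=3) -> (row=3, col=2)
  west (west): blocked, stay at (row=3, col=2)
  north (north): blocked, stay at (row=3, col=2)
  south (south): (row=3, col=2) -> (row=4, col=2)
  south (south): (row=4, col=2) -> (row=5, col=2)
  west (west): (row=5, col=2) -> (row=5, col=1)
  east (east): (row=5, col=1) -> (row=5, col=2)
  south (south): blocked, stay at (row=5, col=2)
  south (south): blocked, stay at (row=5, col=2)
  east (east): (row=5, col=2) -> (row=5, col=3)
  west (west): (row=5, col=3) -> (row=5, col=2)
  north (north): (row=5, col=2) -> (row=4, col=2)
Final: (row=4, col=2)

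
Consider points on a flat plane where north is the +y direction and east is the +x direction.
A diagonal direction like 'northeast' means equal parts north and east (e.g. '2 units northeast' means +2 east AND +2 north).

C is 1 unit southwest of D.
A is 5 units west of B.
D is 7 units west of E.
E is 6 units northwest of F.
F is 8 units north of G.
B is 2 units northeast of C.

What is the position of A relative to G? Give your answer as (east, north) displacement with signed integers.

Place G at the origin (east=0, north=0).
  F is 8 units north of G: delta (east=+0, north=+8); F at (east=0, north=8).
  E is 6 units northwest of F: delta (east=-6, north=+6); E at (east=-6, north=14).
  D is 7 units west of E: delta (east=-7, north=+0); D at (east=-13, north=14).
  C is 1 unit southwest of D: delta (east=-1, north=-1); C at (east=-14, north=13).
  B is 2 units northeast of C: delta (east=+2, north=+2); B at (east=-12, north=15).
  A is 5 units west of B: delta (east=-5, north=+0); A at (east=-17, north=15).
Therefore A relative to G: (east=-17, north=15).

Answer: A is at (east=-17, north=15) relative to G.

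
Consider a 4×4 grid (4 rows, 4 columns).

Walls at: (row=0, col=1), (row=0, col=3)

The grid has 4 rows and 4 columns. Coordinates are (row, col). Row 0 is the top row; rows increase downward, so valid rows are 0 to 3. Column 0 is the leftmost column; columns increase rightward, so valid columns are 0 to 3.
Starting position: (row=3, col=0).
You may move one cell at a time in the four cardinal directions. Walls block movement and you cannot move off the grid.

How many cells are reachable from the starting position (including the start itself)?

BFS flood-fill from (row=3, col=0):
  Distance 0: (row=3, col=0)
  Distance 1: (row=2, col=0), (row=3, col=1)
  Distance 2: (row=1, col=0), (row=2, col=1), (row=3, col=2)
  Distance 3: (row=0, col=0), (row=1, col=1), (row=2, col=2), (row=3, col=3)
  Distance 4: (row=1, col=2), (row=2, col=3)
  Distance 5: (row=0, col=2), (row=1, col=3)
Total reachable: 14 (grid has 14 open cells total)

Answer: Reachable cells: 14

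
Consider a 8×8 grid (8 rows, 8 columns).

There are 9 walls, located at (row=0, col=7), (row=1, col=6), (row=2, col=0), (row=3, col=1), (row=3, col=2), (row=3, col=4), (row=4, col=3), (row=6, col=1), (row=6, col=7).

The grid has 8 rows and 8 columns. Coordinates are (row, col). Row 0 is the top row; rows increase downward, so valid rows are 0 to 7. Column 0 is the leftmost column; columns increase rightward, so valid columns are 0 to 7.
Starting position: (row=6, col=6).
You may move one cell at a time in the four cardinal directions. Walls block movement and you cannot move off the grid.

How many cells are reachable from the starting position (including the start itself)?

BFS flood-fill from (row=6, col=6):
  Distance 0: (row=6, col=6)
  Distance 1: (row=5, col=6), (row=6, col=5), (row=7, col=6)
  Distance 2: (row=4, col=6), (row=5, col=5), (row=5, col=7), (row=6, col=4), (row=7, col=5), (row=7, col=7)
  Distance 3: (row=3, col=6), (row=4, col=5), (row=4, col=7), (row=5, col=4), (row=6, col=3), (row=7, col=4)
  Distance 4: (row=2, col=6), (row=3, col=5), (row=3, col=7), (row=4, col=4), (row=5, col=3), (row=6, col=2), (row=7, col=3)
  Distance 5: (row=2, col=5), (row=2, col=7), (row=5, col=2), (row=7, col=2)
  Distance 6: (row=1, col=5), (row=1, col=7), (row=2, col=4), (row=4, col=2), (row=5, col=1), (row=7, col=1)
  Distance 7: (row=0, col=5), (row=1, col=4), (row=2, col=3), (row=4, col=1), (row=5, col=0), (row=7, col=0)
  Distance 8: (row=0, col=4), (row=0, col=6), (row=1, col=3), (row=2, col=2), (row=3, col=3), (row=4, col=0), (row=6, col=0)
  Distance 9: (row=0, col=3), (row=1, col=2), (row=2, col=1), (row=3, col=0)
  Distance 10: (row=0, col=2), (row=1, col=1)
  Distance 11: (row=0, col=1), (row=1, col=0)
  Distance 12: (row=0, col=0)
Total reachable: 55 (grid has 55 open cells total)

Answer: Reachable cells: 55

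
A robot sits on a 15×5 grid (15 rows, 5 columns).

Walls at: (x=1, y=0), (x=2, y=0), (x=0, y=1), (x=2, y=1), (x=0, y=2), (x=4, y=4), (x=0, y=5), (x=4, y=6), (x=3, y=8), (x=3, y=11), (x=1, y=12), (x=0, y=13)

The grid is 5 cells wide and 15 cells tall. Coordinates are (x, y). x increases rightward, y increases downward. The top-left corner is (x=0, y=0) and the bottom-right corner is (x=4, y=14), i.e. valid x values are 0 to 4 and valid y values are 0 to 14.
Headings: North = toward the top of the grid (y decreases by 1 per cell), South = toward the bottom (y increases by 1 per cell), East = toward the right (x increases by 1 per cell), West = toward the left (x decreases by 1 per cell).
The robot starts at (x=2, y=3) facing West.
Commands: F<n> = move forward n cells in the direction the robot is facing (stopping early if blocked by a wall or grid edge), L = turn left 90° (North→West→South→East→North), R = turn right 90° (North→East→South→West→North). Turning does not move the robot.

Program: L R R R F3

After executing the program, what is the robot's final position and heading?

Start: (x=2, y=3), facing West
  L: turn left, now facing South
  R: turn right, now facing West
  R: turn right, now facing North
  R: turn right, now facing East
  F3: move forward 2/3 (blocked), now at (x=4, y=3)
Final: (x=4, y=3), facing East

Answer: Final position: (x=4, y=3), facing East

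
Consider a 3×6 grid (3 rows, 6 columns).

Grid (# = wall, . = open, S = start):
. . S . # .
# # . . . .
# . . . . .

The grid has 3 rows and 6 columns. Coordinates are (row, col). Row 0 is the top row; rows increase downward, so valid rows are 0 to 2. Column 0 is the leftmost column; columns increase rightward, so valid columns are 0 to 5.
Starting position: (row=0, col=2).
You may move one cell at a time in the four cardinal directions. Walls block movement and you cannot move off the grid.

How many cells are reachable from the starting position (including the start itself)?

BFS flood-fill from (row=0, col=2):
  Distance 0: (row=0, col=2)
  Distance 1: (row=0, col=1), (row=0, col=3), (row=1, col=2)
  Distance 2: (row=0, col=0), (row=1, col=3), (row=2, col=2)
  Distance 3: (row=1, col=4), (row=2, col=1), (row=2, col=3)
  Distance 4: (row=1, col=5), (row=2, col=4)
  Distance 5: (row=0, col=5), (row=2, col=5)
Total reachable: 14 (grid has 14 open cells total)

Answer: Reachable cells: 14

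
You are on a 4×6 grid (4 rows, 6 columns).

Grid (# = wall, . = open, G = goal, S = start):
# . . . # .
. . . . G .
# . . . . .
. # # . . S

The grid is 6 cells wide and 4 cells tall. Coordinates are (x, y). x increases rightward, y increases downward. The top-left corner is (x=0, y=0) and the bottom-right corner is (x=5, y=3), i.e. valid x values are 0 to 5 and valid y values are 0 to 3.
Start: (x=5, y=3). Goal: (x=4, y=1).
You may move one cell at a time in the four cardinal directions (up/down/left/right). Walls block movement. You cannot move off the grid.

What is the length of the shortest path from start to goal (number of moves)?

Answer: Shortest path length: 3

Derivation:
BFS from (x=5, y=3) until reaching (x=4, y=1):
  Distance 0: (x=5, y=3)
  Distance 1: (x=5, y=2), (x=4, y=3)
  Distance 2: (x=5, y=1), (x=4, y=2), (x=3, y=3)
  Distance 3: (x=5, y=0), (x=4, y=1), (x=3, y=2)  <- goal reached here
One shortest path (3 moves): (x=5, y=3) -> (x=4, y=3) -> (x=4, y=2) -> (x=4, y=1)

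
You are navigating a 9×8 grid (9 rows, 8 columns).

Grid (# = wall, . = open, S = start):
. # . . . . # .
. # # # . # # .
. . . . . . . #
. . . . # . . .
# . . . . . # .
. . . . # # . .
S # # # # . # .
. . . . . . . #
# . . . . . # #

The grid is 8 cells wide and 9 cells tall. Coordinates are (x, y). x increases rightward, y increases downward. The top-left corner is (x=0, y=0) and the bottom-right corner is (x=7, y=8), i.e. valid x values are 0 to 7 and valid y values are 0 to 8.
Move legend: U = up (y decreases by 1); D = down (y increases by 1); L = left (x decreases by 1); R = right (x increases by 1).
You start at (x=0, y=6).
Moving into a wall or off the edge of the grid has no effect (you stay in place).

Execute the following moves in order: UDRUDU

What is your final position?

Start: (x=0, y=6)
  U (up): (x=0, y=6) -> (x=0, y=5)
  D (down): (x=0, y=5) -> (x=0, y=6)
  R (right): blocked, stay at (x=0, y=6)
  U (up): (x=0, y=6) -> (x=0, y=5)
  D (down): (x=0, y=5) -> (x=0, y=6)
  U (up): (x=0, y=6) -> (x=0, y=5)
Final: (x=0, y=5)

Answer: Final position: (x=0, y=5)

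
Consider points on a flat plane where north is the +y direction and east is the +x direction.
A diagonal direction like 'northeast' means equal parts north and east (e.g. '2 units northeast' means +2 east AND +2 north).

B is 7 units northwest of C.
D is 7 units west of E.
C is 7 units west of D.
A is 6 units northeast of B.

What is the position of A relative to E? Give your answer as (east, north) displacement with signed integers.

Answer: A is at (east=-15, north=13) relative to E.

Derivation:
Place E at the origin (east=0, north=0).
  D is 7 units west of E: delta (east=-7, north=+0); D at (east=-7, north=0).
  C is 7 units west of D: delta (east=-7, north=+0); C at (east=-14, north=0).
  B is 7 units northwest of C: delta (east=-7, north=+7); B at (east=-21, north=7).
  A is 6 units northeast of B: delta (east=+6, north=+6); A at (east=-15, north=13).
Therefore A relative to E: (east=-15, north=13).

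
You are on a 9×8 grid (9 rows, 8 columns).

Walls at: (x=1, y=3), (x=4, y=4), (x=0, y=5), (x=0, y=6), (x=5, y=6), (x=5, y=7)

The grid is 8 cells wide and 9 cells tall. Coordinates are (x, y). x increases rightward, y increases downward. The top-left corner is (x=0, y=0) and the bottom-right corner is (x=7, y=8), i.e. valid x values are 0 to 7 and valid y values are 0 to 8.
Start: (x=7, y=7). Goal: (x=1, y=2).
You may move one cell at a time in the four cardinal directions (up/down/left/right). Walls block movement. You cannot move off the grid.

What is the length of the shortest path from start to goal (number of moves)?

Answer: Shortest path length: 11

Derivation:
BFS from (x=7, y=7) until reaching (x=1, y=2):
  Distance 0: (x=7, y=7)
  Distance 1: (x=7, y=6), (x=6, y=7), (x=7, y=8)
  Distance 2: (x=7, y=5), (x=6, y=6), (x=6, y=8)
  Distance 3: (x=7, y=4), (x=6, y=5), (x=5, y=8)
  Distance 4: (x=7, y=3), (x=6, y=4), (x=5, y=5), (x=4, y=8)
  Distance 5: (x=7, y=2), (x=6, y=3), (x=5, y=4), (x=4, y=5), (x=4, y=7), (x=3, y=8)
  Distance 6: (x=7, y=1), (x=6, y=2), (x=5, y=3), (x=3, y=5), (x=4, y=6), (x=3, y=7), (x=2, y=8)
  Distance 7: (x=7, y=0), (x=6, y=1), (x=5, y=2), (x=4, y=3), (x=3, y=4), (x=2, y=5), (x=3, y=6), (x=2, y=7), (x=1, y=8)
  Distance 8: (x=6, y=0), (x=5, y=1), (x=4, y=2), (x=3, y=3), (x=2, y=4), (x=1, y=5), (x=2, y=6), (x=1, y=7), (x=0, y=8)
  Distance 9: (x=5, y=0), (x=4, y=1), (x=3, y=2), (x=2, y=3), (x=1, y=4), (x=1, y=6), (x=0, y=7)
  Distance 10: (x=4, y=0), (x=3, y=1), (x=2, y=2), (x=0, y=4)
  Distance 11: (x=3, y=0), (x=2, y=1), (x=1, y=2), (x=0, y=3)  <- goal reached here
One shortest path (11 moves): (x=7, y=7) -> (x=6, y=7) -> (x=6, y=6) -> (x=6, y=5) -> (x=5, y=5) -> (x=4, y=5) -> (x=3, y=5) -> (x=2, y=5) -> (x=2, y=4) -> (x=2, y=3) -> (x=2, y=2) -> (x=1, y=2)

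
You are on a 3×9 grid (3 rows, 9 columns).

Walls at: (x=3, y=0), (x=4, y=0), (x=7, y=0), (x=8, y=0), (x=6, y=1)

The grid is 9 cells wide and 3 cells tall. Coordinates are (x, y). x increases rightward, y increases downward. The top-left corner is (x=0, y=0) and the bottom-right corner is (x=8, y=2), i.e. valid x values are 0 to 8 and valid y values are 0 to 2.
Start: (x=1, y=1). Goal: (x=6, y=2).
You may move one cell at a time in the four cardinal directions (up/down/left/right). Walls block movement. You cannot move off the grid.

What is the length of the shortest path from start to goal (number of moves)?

Answer: Shortest path length: 6

Derivation:
BFS from (x=1, y=1) until reaching (x=6, y=2):
  Distance 0: (x=1, y=1)
  Distance 1: (x=1, y=0), (x=0, y=1), (x=2, y=1), (x=1, y=2)
  Distance 2: (x=0, y=0), (x=2, y=0), (x=3, y=1), (x=0, y=2), (x=2, y=2)
  Distance 3: (x=4, y=1), (x=3, y=2)
  Distance 4: (x=5, y=1), (x=4, y=2)
  Distance 5: (x=5, y=0), (x=5, y=2)
  Distance 6: (x=6, y=0), (x=6, y=2)  <- goal reached here
One shortest path (6 moves): (x=1, y=1) -> (x=2, y=1) -> (x=3, y=1) -> (x=4, y=1) -> (x=5, y=1) -> (x=5, y=2) -> (x=6, y=2)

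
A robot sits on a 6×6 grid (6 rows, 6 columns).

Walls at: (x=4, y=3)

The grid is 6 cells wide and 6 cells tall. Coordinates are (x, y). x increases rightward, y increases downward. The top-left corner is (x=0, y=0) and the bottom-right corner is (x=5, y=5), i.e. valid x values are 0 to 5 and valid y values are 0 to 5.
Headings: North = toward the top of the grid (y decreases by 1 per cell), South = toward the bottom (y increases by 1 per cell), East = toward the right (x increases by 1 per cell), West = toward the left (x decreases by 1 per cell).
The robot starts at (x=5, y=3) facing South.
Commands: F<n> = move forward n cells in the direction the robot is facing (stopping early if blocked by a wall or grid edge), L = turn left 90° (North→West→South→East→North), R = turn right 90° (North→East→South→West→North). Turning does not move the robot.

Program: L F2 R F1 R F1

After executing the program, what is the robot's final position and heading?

Start: (x=5, y=3), facing South
  L: turn left, now facing East
  F2: move forward 0/2 (blocked), now at (x=5, y=3)
  R: turn right, now facing South
  F1: move forward 1, now at (x=5, y=4)
  R: turn right, now facing West
  F1: move forward 1, now at (x=4, y=4)
Final: (x=4, y=4), facing West

Answer: Final position: (x=4, y=4), facing West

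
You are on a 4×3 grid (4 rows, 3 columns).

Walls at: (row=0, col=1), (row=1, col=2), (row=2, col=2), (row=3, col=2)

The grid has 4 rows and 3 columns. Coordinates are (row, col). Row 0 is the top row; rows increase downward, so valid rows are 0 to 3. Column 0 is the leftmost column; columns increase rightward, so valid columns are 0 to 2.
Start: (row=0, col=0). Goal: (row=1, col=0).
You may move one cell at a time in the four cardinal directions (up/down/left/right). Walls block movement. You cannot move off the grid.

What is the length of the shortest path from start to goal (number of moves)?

BFS from (row=0, col=0) until reaching (row=1, col=0):
  Distance 0: (row=0, col=0)
  Distance 1: (row=1, col=0)  <- goal reached here
One shortest path (1 moves): (row=0, col=0) -> (row=1, col=0)

Answer: Shortest path length: 1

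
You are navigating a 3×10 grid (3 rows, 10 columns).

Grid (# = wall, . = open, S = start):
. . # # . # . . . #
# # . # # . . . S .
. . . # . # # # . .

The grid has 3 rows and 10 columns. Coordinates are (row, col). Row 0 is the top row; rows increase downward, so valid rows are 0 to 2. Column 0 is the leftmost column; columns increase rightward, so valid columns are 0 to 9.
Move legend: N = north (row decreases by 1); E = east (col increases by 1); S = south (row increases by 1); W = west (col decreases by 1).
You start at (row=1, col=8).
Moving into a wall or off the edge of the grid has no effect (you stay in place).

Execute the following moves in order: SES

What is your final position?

Start: (row=1, col=8)
  S (south): (row=1, col=8) -> (row=2, col=8)
  E (east): (row=2, col=8) -> (row=2, col=9)
  S (south): blocked, stay at (row=2, col=9)
Final: (row=2, col=9)

Answer: Final position: (row=2, col=9)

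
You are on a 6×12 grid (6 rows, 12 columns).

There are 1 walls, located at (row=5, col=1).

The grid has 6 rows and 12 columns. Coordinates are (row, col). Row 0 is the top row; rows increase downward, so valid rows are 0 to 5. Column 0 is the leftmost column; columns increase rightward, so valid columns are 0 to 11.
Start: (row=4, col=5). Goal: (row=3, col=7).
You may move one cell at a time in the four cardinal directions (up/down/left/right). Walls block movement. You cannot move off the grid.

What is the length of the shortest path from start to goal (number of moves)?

Answer: Shortest path length: 3

Derivation:
BFS from (row=4, col=5) until reaching (row=3, col=7):
  Distance 0: (row=4, col=5)
  Distance 1: (row=3, col=5), (row=4, col=4), (row=4, col=6), (row=5, col=5)
  Distance 2: (row=2, col=5), (row=3, col=4), (row=3, col=6), (row=4, col=3), (row=4, col=7), (row=5, col=4), (row=5, col=6)
  Distance 3: (row=1, col=5), (row=2, col=4), (row=2, col=6), (row=3, col=3), (row=3, col=7), (row=4, col=2), (row=4, col=8), (row=5, col=3), (row=5, col=7)  <- goal reached here
One shortest path (3 moves): (row=4, col=5) -> (row=4, col=6) -> (row=4, col=7) -> (row=3, col=7)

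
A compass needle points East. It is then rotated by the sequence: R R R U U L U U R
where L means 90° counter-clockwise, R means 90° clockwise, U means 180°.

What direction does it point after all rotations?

Answer: Final heading: North

Derivation:
Start: East
  R (right (90° clockwise)) -> South
  R (right (90° clockwise)) -> West
  R (right (90° clockwise)) -> North
  U (U-turn (180°)) -> South
  U (U-turn (180°)) -> North
  L (left (90° counter-clockwise)) -> West
  U (U-turn (180°)) -> East
  U (U-turn (180°)) -> West
  R (right (90° clockwise)) -> North
Final: North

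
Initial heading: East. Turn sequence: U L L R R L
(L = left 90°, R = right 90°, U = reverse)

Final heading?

Answer: Final heading: South

Derivation:
Start: East
  U (U-turn (180°)) -> West
  L (left (90° counter-clockwise)) -> South
  L (left (90° counter-clockwise)) -> East
  R (right (90° clockwise)) -> South
  R (right (90° clockwise)) -> West
  L (left (90° counter-clockwise)) -> South
Final: South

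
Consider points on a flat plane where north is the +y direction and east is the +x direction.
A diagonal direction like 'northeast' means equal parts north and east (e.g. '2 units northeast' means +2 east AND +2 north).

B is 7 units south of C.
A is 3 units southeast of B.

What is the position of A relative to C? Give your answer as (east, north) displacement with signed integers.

Place C at the origin (east=0, north=0).
  B is 7 units south of C: delta (east=+0, north=-7); B at (east=0, north=-7).
  A is 3 units southeast of B: delta (east=+3, north=-3); A at (east=3, north=-10).
Therefore A relative to C: (east=3, north=-10).

Answer: A is at (east=3, north=-10) relative to C.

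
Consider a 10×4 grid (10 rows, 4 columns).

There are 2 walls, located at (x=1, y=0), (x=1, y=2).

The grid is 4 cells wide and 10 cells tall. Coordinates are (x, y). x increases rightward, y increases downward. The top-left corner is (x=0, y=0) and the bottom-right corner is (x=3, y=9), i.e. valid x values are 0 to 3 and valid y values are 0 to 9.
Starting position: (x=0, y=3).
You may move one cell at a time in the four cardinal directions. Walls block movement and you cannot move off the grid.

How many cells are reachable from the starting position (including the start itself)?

BFS flood-fill from (x=0, y=3):
  Distance 0: (x=0, y=3)
  Distance 1: (x=0, y=2), (x=1, y=3), (x=0, y=4)
  Distance 2: (x=0, y=1), (x=2, y=3), (x=1, y=4), (x=0, y=5)
  Distance 3: (x=0, y=0), (x=1, y=1), (x=2, y=2), (x=3, y=3), (x=2, y=4), (x=1, y=5), (x=0, y=6)
  Distance 4: (x=2, y=1), (x=3, y=2), (x=3, y=4), (x=2, y=5), (x=1, y=6), (x=0, y=7)
  Distance 5: (x=2, y=0), (x=3, y=1), (x=3, y=5), (x=2, y=6), (x=1, y=7), (x=0, y=8)
  Distance 6: (x=3, y=0), (x=3, y=6), (x=2, y=7), (x=1, y=8), (x=0, y=9)
  Distance 7: (x=3, y=7), (x=2, y=8), (x=1, y=9)
  Distance 8: (x=3, y=8), (x=2, y=9)
  Distance 9: (x=3, y=9)
Total reachable: 38 (grid has 38 open cells total)

Answer: Reachable cells: 38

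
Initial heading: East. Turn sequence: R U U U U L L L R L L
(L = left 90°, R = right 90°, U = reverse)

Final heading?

Start: East
  R (right (90° clockwise)) -> South
  U (U-turn (180°)) -> North
  U (U-turn (180°)) -> South
  U (U-turn (180°)) -> North
  U (U-turn (180°)) -> South
  L (left (90° counter-clockwise)) -> East
  L (left (90° counter-clockwise)) -> North
  L (left (90° counter-clockwise)) -> West
  R (right (90° clockwise)) -> North
  L (left (90° counter-clockwise)) -> West
  L (left (90° counter-clockwise)) -> South
Final: South

Answer: Final heading: South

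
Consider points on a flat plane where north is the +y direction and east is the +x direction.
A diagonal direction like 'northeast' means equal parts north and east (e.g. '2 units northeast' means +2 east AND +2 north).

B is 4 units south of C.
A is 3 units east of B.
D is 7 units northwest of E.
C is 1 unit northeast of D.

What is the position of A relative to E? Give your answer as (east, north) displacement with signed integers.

Answer: A is at (east=-3, north=4) relative to E.

Derivation:
Place E at the origin (east=0, north=0).
  D is 7 units northwest of E: delta (east=-7, north=+7); D at (east=-7, north=7).
  C is 1 unit northeast of D: delta (east=+1, north=+1); C at (east=-6, north=8).
  B is 4 units south of C: delta (east=+0, north=-4); B at (east=-6, north=4).
  A is 3 units east of B: delta (east=+3, north=+0); A at (east=-3, north=4).
Therefore A relative to E: (east=-3, north=4).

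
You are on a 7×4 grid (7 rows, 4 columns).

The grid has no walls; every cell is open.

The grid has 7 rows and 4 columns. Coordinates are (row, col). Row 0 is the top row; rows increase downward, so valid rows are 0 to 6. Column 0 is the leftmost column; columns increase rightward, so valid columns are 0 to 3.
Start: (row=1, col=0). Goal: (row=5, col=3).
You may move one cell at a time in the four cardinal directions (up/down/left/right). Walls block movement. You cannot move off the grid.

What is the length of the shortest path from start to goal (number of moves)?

Answer: Shortest path length: 7

Derivation:
BFS from (row=1, col=0) until reaching (row=5, col=3):
  Distance 0: (row=1, col=0)
  Distance 1: (row=0, col=0), (row=1, col=1), (row=2, col=0)
  Distance 2: (row=0, col=1), (row=1, col=2), (row=2, col=1), (row=3, col=0)
  Distance 3: (row=0, col=2), (row=1, col=3), (row=2, col=2), (row=3, col=1), (row=4, col=0)
  Distance 4: (row=0, col=3), (row=2, col=3), (row=3, col=2), (row=4, col=1), (row=5, col=0)
  Distance 5: (row=3, col=3), (row=4, col=2), (row=5, col=1), (row=6, col=0)
  Distance 6: (row=4, col=3), (row=5, col=2), (row=6, col=1)
  Distance 7: (row=5, col=3), (row=6, col=2)  <- goal reached here
One shortest path (7 moves): (row=1, col=0) -> (row=1, col=1) -> (row=1, col=2) -> (row=1, col=3) -> (row=2, col=3) -> (row=3, col=3) -> (row=4, col=3) -> (row=5, col=3)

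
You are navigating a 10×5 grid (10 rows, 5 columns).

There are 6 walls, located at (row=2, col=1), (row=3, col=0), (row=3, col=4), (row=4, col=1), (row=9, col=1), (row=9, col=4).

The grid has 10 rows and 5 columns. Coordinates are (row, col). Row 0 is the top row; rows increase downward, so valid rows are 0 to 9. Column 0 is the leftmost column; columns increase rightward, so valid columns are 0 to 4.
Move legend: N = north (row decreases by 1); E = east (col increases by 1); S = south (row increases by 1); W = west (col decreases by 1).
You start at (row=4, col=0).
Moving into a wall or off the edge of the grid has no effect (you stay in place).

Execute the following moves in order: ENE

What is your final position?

Start: (row=4, col=0)
  E (east): blocked, stay at (row=4, col=0)
  N (north): blocked, stay at (row=4, col=0)
  E (east): blocked, stay at (row=4, col=0)
Final: (row=4, col=0)

Answer: Final position: (row=4, col=0)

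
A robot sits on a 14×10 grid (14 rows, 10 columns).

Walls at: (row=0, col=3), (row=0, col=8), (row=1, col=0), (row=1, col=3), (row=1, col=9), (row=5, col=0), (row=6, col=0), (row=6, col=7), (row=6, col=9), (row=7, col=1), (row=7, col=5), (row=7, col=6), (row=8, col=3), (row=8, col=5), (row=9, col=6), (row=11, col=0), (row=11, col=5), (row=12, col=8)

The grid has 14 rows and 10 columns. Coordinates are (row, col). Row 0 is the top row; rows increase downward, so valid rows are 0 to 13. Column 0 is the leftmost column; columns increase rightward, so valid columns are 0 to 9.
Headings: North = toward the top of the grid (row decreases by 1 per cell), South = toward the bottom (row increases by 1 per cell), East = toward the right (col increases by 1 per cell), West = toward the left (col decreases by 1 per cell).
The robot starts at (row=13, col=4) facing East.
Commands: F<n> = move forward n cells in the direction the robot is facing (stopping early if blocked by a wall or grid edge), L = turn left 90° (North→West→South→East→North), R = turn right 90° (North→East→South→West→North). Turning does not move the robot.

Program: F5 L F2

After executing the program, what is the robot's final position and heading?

Answer: Final position: (row=11, col=9), facing North

Derivation:
Start: (row=13, col=4), facing East
  F5: move forward 5, now at (row=13, col=9)
  L: turn left, now facing North
  F2: move forward 2, now at (row=11, col=9)
Final: (row=11, col=9), facing North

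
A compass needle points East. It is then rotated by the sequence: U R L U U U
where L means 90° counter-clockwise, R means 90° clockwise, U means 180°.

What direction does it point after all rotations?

Start: East
  U (U-turn (180°)) -> West
  R (right (90° clockwise)) -> North
  L (left (90° counter-clockwise)) -> West
  U (U-turn (180°)) -> East
  U (U-turn (180°)) -> West
  U (U-turn (180°)) -> East
Final: East

Answer: Final heading: East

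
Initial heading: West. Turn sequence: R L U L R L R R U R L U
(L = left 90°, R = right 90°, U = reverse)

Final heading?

Answer: Final heading: South

Derivation:
Start: West
  R (right (90° clockwise)) -> North
  L (left (90° counter-clockwise)) -> West
  U (U-turn (180°)) -> East
  L (left (90° counter-clockwise)) -> North
  R (right (90° clockwise)) -> East
  L (left (90° counter-clockwise)) -> North
  R (right (90° clockwise)) -> East
  R (right (90° clockwise)) -> South
  U (U-turn (180°)) -> North
  R (right (90° clockwise)) -> East
  L (left (90° counter-clockwise)) -> North
  U (U-turn (180°)) -> South
Final: South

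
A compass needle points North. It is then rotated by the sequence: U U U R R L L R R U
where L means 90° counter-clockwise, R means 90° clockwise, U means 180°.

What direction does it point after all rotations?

Answer: Final heading: South

Derivation:
Start: North
  U (U-turn (180°)) -> South
  U (U-turn (180°)) -> North
  U (U-turn (180°)) -> South
  R (right (90° clockwise)) -> West
  R (right (90° clockwise)) -> North
  L (left (90° counter-clockwise)) -> West
  L (left (90° counter-clockwise)) -> South
  R (right (90° clockwise)) -> West
  R (right (90° clockwise)) -> North
  U (U-turn (180°)) -> South
Final: South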